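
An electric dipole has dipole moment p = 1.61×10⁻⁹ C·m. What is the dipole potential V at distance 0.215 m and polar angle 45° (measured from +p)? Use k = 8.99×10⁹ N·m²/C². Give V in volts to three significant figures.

The dipole potential is V = kp cosθ / r².
V = (8.99×10⁹)(1.61×10⁻⁹)·cos45° / (0.215)² = 221.4 V.

V ≈ 221 V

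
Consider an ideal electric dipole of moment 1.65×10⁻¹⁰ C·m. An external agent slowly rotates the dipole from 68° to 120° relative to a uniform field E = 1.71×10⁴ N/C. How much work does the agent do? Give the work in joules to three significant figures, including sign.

W ≈ 2.47×10⁻⁶ J

W_ext = ΔU = U(θ₂) − U(θ₁) = −pE cosθ₂ − (−pE cosθ₁) = pE(cosθ₁ − cosθ₂).
W = (1.65×10⁻¹⁰)(1.71×10⁴)·(cos68° − cos120°) = (2.822×10⁻⁶)·(+0.8746) = 2.468×10⁻⁶ J.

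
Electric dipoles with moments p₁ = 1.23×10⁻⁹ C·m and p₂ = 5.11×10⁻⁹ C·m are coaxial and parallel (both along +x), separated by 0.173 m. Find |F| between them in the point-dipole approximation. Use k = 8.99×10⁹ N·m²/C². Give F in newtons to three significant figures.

On-axis field of dipole 1 at distance r: E = 2kp₁/r³. Force on dipole 2 is F = p₂·dE/dr (gradient along axis).
dE/dr = −6kp₁/r⁴, so |F| = 6kp₁p₂/r⁴ (attractive for aligned moments).
F = 6(8.99×10⁹)(1.23×10⁻⁹)(5.11×10⁻⁹)/(0.173)⁴ = 3.785×10⁻⁴ N.

F ≈ 3.78×10⁻⁴ N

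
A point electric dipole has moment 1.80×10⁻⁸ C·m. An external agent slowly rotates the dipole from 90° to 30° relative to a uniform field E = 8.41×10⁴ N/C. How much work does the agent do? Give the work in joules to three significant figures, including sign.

W ≈ -0.00131 J

W_ext = ΔU = U(θ₂) − U(θ₁) = −pE cosθ₂ − (−pE cosθ₁) = pE(cosθ₁ − cosθ₂).
W = (1.80×10⁻⁸)(8.41×10⁴)·(cos90° − cos30°) = (0.001514)·(-0.8660) = -0.001311 J.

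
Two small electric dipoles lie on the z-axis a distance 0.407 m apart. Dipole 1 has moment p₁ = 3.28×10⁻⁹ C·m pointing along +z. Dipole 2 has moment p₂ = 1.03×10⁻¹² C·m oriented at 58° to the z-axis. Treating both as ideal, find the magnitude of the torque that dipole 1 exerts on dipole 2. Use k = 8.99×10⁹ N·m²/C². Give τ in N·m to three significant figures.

τ ≈ 7.64×10⁻¹⁰ N·m

The second dipole sits on the axis of the first, so the field there is axial: E₁ = 2kp₁/r³ along +z.
E₁ = 2(8.99×10⁹)(3.28×10⁻⁹)/(0.407)³ = 874.7 N/C.
Torque on the second dipole: τ = p₂ E₁ sinθ.
τ = (1.03×10⁻¹²)(874.7)·sin58° = 7.641×10⁻¹⁰ N·m.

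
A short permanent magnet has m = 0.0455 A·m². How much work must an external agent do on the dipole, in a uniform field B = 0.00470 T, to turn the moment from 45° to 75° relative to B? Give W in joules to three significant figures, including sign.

W ≈ 9.59×10⁻⁵ J

W_ext = ΔU = −mB cosθ₂ + mB cosθ₁ = mB(cosθ₁ − cosθ₂).
W = (0.0455)(0.00470)·(cos45° − cos75°) = (2.138×10⁻⁴)·(+0.4483) = 9.587×10⁻⁵ J.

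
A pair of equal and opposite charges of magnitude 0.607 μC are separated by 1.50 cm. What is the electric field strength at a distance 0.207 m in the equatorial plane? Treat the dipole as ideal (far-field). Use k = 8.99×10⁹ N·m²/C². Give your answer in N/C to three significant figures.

Dipole moment p = qd = (6.07×10⁻⁷ C)(0.0150 m) = 9.105×10⁻⁹ C·m.
On the perpendicular bisector E = kp/r³ (half the axial value at the same distance).
E = (8.99×10⁹)(9.105×10⁻⁹) / (0.207)³ = 9228 N/C.

E ≈ 9230 N/C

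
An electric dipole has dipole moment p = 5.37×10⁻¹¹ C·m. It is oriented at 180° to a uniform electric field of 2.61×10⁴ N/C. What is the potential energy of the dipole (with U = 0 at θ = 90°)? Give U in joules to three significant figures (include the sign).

U ≈ 1.40×10⁻⁶ J

U = −p·E = −pE cosθ.
U = −(5.37×10⁻¹¹)(2.61×10⁴)·cos180° = 1.402×10⁻⁶ J.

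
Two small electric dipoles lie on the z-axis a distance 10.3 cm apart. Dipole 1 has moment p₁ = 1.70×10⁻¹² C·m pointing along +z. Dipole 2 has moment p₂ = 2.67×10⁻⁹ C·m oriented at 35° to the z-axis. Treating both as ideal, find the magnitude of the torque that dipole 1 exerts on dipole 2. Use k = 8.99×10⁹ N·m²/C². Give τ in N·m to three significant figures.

The second dipole sits on the axis of the first, so the field there is axial: E₁ = 2kp₁/r³ along +z.
E₁ = 2(8.99×10⁹)(1.70×10⁻¹²)/(0.103)³ = 27.97 N/C.
Torque on the second dipole: τ = p₂ E₁ sinθ.
τ = (2.67×10⁻⁹)(27.97)·sin35° = 4.284×10⁻⁸ N·m.

τ ≈ 4.28×10⁻⁸ N·m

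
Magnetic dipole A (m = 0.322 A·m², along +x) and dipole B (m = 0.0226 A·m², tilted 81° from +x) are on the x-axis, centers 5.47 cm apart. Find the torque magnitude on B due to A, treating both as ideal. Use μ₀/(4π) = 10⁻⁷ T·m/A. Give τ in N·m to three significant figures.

Dipole B is on the axis of dipole A, so B₁ there is axial: B₁ = (μ₀/4π)·2m₁/r³ along +x.
B₁ = 2(10⁻⁷)(0.322)/(0.0547)³ = 3.935×10⁻⁴ T.
τ = m₂ B₁ sinθ.
τ = (0.0226)(3.935×10⁻⁴)·sin81° = 8.783×10⁻⁶ N·m.

τ ≈ 8.78×10⁻⁶ N·m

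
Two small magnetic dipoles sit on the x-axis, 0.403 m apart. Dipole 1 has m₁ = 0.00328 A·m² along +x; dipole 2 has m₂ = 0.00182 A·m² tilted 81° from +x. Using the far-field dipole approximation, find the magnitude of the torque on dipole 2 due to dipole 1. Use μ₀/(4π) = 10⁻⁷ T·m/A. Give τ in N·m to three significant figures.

τ ≈ 1.80×10⁻¹¹ N·m

Dipole B is on the axis of dipole A, so B₁ there is axial: B₁ = (μ₀/4π)·2m₁/r³ along +x.
B₁ = 2(10⁻⁷)(0.00328)/(0.403)³ = 1.002×10⁻⁸ T.
τ = m₂ B₁ sinθ.
τ = (0.00182)(1.002×10⁻⁸)·sin81° = 1.802×10⁻¹¹ N·m.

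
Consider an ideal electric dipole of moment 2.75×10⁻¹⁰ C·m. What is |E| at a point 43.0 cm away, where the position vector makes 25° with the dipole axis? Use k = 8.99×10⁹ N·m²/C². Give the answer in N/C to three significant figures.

At angle θ the dipole field magnitude is E = (kp/r³)·√(1 + 3cos²θ).
kp/r³ = (8.99×10⁹)(2.75×10⁻¹⁰) / (0.430)³ = 31.09 N/C.
√(1 + 3cos²25°) = √(1 + 3·0.8214) = √3.4642 ≈ 1.8612.
E ≈ 31.09 × 1.861 = 57.87 N/C.

E ≈ 57.9 N/C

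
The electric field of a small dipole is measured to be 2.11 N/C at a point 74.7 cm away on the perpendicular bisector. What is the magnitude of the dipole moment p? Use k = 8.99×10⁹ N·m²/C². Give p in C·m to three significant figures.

In the equatorial plane E = kp/r³, so p = Er³/(k).
p = (2.11)·(0.747)³ / (8.99×10⁹) = 9.783×10⁻¹¹ C·m.

p ≈ 9.78×10⁻¹¹ C·m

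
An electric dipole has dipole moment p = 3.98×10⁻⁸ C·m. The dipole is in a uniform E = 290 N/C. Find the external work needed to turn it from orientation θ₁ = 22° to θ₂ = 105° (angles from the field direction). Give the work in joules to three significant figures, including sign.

W ≈ 1.37×10⁻⁵ J

W_ext = ΔU = U(θ₂) − U(θ₁) = −pE cosθ₂ − (−pE cosθ₁) = pE(cosθ₁ − cosθ₂).
W = (3.98×10⁻⁸)(290)·(cos22° − cos105°) = (1.154×10⁻⁵)·(+1.1860) = 1.369×10⁻⁵ J.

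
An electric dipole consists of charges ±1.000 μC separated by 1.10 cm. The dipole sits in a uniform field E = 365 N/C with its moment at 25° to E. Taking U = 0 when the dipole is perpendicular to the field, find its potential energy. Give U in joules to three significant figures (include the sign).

Dipole moment p = qd = (1.00×10⁻⁶ C)(0.0110 m) = 1.10×10⁻⁸ C·m.
U = −p·E = −pE cosθ.
U = −(1.10×10⁻⁸)(365)·cos25° = -3.639×10⁻⁶ J.

U ≈ -3.64×10⁻⁶ J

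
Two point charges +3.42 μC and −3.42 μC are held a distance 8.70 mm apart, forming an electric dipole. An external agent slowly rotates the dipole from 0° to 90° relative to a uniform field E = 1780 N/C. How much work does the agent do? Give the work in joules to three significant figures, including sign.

Dipole moment p = qd = (3.42×10⁻⁶ C)(0.00870 m) = 2.975×10⁻⁸ C·m.
W_ext = ΔU = U(θ₂) − U(θ₁) = −pE cosθ₂ − (−pE cosθ₁) = pE(cosθ₁ − cosθ₂).
W = (2.975×10⁻⁸)(1780)·(cos0° − cos90°) = (5.296×10⁻⁵)·(+1.0000) = 5.295×10⁻⁵ J.

W ≈ 5.30×10⁻⁵ J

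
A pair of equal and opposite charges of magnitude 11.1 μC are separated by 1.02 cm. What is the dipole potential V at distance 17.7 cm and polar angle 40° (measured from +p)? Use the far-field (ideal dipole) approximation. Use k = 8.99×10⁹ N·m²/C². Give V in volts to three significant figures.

Dipole moment p = qd = (1.11×10⁻⁵ C)(0.0102 m) = 1.132×10⁻⁷ C·m.
The dipole potential is V = kp cosθ / r².
V = (8.99×10⁹)(1.132×10⁻⁷)·cos40° / (0.177)² = 2.488×10⁴ V.

V ≈ 2.49×10⁴ V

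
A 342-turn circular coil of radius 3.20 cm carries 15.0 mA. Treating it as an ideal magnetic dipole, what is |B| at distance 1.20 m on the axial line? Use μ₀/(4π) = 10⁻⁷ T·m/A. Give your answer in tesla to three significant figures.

B ≈ 1.91×10⁻⁹ T

m = NIA = NIπa² = 342·(0.0150)·π·(0.0320)² = 0.0165 A·m².
On axis B = (μ₀/4π)·2m/r³.
B = 2·(10⁻⁷)·(0.0165) / (1.20)³ = 1.910×10⁻⁹ T.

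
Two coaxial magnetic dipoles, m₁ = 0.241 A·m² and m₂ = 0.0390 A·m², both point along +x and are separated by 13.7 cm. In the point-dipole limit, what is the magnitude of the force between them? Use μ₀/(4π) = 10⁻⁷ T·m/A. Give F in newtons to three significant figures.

F ≈ 1.60×10⁻⁵ N

On-axis B of dipole 1: B = (μ₀/4π)·2m₁/r³. Force on dipole 2: F = m₂·dB/dr.
dB/dr = −(μ₀/4π)·6m₁/r⁴, so |F| = (μ₀/4π)·6m₁m₂/r⁴.
F = 6(10⁻⁷)(0.241)(0.0390)/(0.137)⁴ = 1.601×10⁻⁵ N.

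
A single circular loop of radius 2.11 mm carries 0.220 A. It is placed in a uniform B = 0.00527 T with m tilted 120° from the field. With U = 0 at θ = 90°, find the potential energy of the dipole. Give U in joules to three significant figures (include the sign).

Magnetic moment m = IA = Iπa² = (0.220)·π·(0.00211)² = 3.077×10⁻⁶ A·m².
U = −m·B = −mB cosθ.
U = −(3.077×10⁻⁶)(0.00527)·cos120° = 8.108×10⁻⁹ J.

U ≈ 8.11×10⁻⁹ J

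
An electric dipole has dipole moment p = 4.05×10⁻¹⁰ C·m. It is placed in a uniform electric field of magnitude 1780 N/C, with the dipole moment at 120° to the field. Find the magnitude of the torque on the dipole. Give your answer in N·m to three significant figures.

Torque on an electric dipole: τ = pE sinθ.
τ = (4.05×10⁻¹⁰)(1780)·sin120° = 6.243×10⁻⁷ N·m.

τ ≈ 6.24×10⁻⁷ N·m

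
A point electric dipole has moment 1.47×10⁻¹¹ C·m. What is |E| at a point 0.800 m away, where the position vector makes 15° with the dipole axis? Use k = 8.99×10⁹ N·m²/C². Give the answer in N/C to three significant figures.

E ≈ 0.503 N/C

At angle θ the dipole field magnitude is E = (kp/r³)·√(1 + 3cos²θ).
kp/r³ = (8.99×10⁹)(1.47×10⁻¹¹) / (0.800)³ = 0.2581 N/C.
√(1 + 3cos²15°) = √(1 + 3·0.9330) = √3.7990 ≈ 1.9491.
E ≈ 0.2581 × 1.949 = 0.5031 N/C.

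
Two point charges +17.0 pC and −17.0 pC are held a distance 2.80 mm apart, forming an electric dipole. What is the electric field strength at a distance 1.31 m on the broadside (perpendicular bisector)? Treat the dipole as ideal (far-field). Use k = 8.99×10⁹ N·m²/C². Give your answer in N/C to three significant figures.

Dipole moment p = qd = (1.70×10⁻¹¹ C)(0.00280 m) = 4.76×10⁻¹⁴ C·m.
In the equatorial plane E = kp/r³.
E = (8.99×10⁹)(4.76×10⁻¹⁴) / (1.31)³ = 1.903×10⁻⁴ N/C.

E ≈ 1.90×10⁻⁴ N/C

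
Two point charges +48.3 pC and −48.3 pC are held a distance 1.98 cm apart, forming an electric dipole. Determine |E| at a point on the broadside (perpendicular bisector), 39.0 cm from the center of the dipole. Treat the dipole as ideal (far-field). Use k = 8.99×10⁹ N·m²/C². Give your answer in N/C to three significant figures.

E ≈ 0.145 N/C

Dipole moment p = qd = (4.83×10⁻¹¹ C)(0.0198 m) = 9.563×10⁻¹³ C·m.
In the equatorial plane E = kp/r³.
E = (8.99×10⁹)(9.563×10⁻¹³) / (0.390)³ = 0.1449 N/C.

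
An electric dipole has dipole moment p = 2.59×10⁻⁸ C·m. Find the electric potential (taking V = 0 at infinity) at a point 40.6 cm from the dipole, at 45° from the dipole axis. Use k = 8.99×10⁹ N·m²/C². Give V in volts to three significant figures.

The dipole potential is V = kp cosθ / r².
V = (8.99×10⁹)(2.59×10⁻⁸)·cos45° / (0.406)² = 998.8 V.

V ≈ 999 V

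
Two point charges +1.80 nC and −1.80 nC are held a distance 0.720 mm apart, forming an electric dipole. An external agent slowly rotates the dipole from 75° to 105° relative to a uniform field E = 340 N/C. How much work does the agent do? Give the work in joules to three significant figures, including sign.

Dipole moment p = qd = (1.80×10⁻⁹ C)(7.20×10⁻⁴ m) = 1.296×10⁻¹² C·m.
W_ext = ΔU = U(θ₂) − U(θ₁) = −pE cosθ₂ − (−pE cosθ₁) = pE(cosθ₁ − cosθ₂).
W = (1.296×10⁻¹²)(340)·(cos75° − cos105°) = (4.406×10⁻¹⁰)·(+0.5176) = 2.281×10⁻¹⁰ J.

W ≈ 2.28×10⁻¹⁰ J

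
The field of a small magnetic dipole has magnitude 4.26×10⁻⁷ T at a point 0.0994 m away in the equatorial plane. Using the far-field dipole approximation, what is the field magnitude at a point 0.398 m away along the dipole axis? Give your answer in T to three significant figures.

Dipole fields scale as 1/r³ in the far field.
The axial field is twice the equatorial field at the same r, so the geometry factor is 2/1.
B₂ = B₁ · (2/1) · (r₁/r₂)³ = 4.26×10⁻⁷ · 2 · (0.0994/0.398)³.
(r₁/r₂)³ = (0.2497)³ = 0.01558.
B₂ ≈ 1.327×10⁻⁸ T.

B ≈ 1.33×10⁻⁸ T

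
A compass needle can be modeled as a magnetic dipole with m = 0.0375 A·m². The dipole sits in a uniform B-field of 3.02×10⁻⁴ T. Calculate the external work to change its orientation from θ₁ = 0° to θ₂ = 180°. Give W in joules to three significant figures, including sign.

W_ext = ΔU = −mB cosθ₂ + mB cosθ₁ = mB(cosθ₁ − cosθ₂).
W = (0.0375)(3.02×10⁻⁴)·(cos0° − cos180°) = (1.132×10⁻⁵)·(+2.0000) = 2.265×10⁻⁵ J.

W ≈ 2.27×10⁻⁵ J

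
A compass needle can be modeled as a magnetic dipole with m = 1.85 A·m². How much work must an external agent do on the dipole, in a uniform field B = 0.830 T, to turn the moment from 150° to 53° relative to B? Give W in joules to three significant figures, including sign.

W_ext = ΔU = −mB cosθ₂ + mB cosθ₁ = mB(cosθ₁ − cosθ₂).
W = (1.85)(0.830)·(cos150° − cos53°) = (1.536)·(-1.4678) = -2.254 J.

W ≈ -2.25 J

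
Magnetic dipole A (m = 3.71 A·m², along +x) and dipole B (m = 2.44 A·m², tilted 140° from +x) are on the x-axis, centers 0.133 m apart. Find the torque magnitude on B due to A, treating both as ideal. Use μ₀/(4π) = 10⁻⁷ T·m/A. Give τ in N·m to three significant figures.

τ ≈ 4.95×10⁻⁴ N·m

Dipole B is on the axis of dipole A, so B₁ there is axial: B₁ = (μ₀/4π)·2m₁/r³ along +x.
B₁ = 2(10⁻⁷)(3.71)/(0.133)³ = 3.154×10⁻⁴ T.
τ = m₂ B₁ sinθ.
τ = (2.44)(3.154×10⁻⁴)·sin140° = 4.947×10⁻⁴ N·m.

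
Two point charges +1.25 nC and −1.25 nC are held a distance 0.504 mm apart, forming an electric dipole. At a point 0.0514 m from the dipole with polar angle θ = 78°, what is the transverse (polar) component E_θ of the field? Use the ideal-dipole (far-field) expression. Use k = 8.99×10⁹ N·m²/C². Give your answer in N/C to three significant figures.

Dipole moment p = qd = (1.25×10⁻⁹ C)(5.04×10⁻⁴ m) = 6.30×10⁻¹³ C·m.
For a dipole, E_θ = (kp sinθ)/r³.
kp/r³ = (8.99×10⁹)(6.30×10⁻¹³)/(0.0514)³ = 41.71 N/C.
E_θ = 41.71·sin78° = 40.80 N/C.

E_θ ≈ 40.8 N/C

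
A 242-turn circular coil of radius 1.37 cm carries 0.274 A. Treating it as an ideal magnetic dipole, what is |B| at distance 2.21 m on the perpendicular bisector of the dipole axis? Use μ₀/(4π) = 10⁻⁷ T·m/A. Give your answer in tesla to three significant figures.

m = NIA = NIπa² = 242·(0.274)·π·(0.0137)² = 0.0391 A·m².
In the equatorial plane B = (μ₀/4π)·m/r³ (half the axial value).
B = (10⁻⁷)·(0.0391) / (2.21)³ = 3.622×10⁻¹⁰ T.

B ≈ 3.62×10⁻¹⁰ T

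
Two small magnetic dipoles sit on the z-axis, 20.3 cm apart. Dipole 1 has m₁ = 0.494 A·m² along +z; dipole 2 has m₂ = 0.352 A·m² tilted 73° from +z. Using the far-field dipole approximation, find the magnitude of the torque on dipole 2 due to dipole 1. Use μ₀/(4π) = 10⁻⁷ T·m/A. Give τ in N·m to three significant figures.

Dipole B is on the axis of dipole A, so B₁ there is axial: B₁ = (μ₀/4π)·2m₁/r³ along +z.
B₁ = 2(10⁻⁷)(0.494)/(0.203)³ = 1.181×10⁻⁵ T.
τ = m₂ B₁ sinθ.
τ = (0.352)(1.181×10⁻⁵)·sin73° = 3.976×10⁻⁶ N·m.

τ ≈ 3.98×10⁻⁶ N·m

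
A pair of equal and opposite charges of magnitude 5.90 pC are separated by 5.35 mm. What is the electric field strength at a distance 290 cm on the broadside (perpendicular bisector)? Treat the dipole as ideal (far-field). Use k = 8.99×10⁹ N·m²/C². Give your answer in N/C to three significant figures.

Dipole moment p = qd = (5.90×10⁻¹² C)(0.00535 m) = 3.157×10⁻¹⁴ C·m.
In the equatorial plane E = kp/r³.
E = (8.99×10⁹)(3.157×10⁻¹⁴) / (2.90)³ = 1.164×10⁻⁵ N/C.

E ≈ 1.16×10⁻⁵ N/C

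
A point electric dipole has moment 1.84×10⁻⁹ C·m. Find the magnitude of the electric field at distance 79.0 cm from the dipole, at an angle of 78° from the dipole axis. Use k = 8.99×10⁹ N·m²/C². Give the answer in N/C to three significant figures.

At angle θ the dipole field magnitude is E = (kp/r³)·√(1 + 3cos²θ).
kp/r³ = (8.99×10⁹)(1.84×10⁻⁹) / (0.790)³ = 33.55 N/C.
√(1 + 3cos²78°) = √(1 + 3·0.0432) = √1.1297 ≈ 1.0629.
E ≈ 33.55 × 1.063 = 35.66 N/C.

E ≈ 35.7 N/C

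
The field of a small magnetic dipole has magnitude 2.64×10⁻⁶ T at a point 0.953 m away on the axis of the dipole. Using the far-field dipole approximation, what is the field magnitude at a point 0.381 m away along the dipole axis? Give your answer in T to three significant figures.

Dipole fields scale as 1/r³ in the far field; the geometry is the same at both points.
B₂ = B₁ · (r₁/r₂)³ = 2.64×10⁻⁶ · (0.953/0.381)³.
(r₁/r₂)³ = (2.501)³ = 15.65.
B₂ ≈ 4.131×10⁻⁵ T.

B ≈ 4.13×10⁻⁵ T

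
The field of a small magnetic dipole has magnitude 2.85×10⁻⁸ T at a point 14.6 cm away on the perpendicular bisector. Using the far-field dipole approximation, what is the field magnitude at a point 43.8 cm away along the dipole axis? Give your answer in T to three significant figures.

Dipole fields scale as 1/r³ in the far field.
The axial field is twice the equatorial field at the same r, so the geometry factor is 2/1.
B₂ = B₁ · (2/1) · (r₁/r₂)³ = 2.85×10⁻⁸ · 2 · (14.6/43.8)³.
(r₁/r₂)³ = (0.3333)³ = 0.03704.
B₂ ≈ 2.111×10⁻⁹ T.

B ≈ 2.11×10⁻⁹ T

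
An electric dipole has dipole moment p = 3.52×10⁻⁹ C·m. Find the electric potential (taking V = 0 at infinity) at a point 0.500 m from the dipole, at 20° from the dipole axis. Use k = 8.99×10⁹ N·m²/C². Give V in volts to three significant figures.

The dipole potential is V = kp cosθ / r².
V = (8.99×10⁹)(3.52×10⁻⁹)·cos20° / (0.500)² = 118.9 V.

V ≈ 119 V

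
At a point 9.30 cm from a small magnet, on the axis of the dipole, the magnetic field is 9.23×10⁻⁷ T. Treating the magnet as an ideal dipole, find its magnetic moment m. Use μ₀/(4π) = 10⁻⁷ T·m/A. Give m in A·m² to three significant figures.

m ≈ 0.00371 A·m²

On axis B = (μ₀/4π)·2m/r³, so m = Br³·4π/(μ₀·2).
m = (9.23×10⁻⁷)·(0.0930)³ / (2·10⁻⁷) = 0.003712 A·m².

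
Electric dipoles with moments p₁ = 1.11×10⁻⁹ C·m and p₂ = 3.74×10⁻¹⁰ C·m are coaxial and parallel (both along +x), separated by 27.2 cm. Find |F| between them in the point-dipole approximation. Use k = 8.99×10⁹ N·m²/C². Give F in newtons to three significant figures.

F ≈ 4.09×10⁻⁶ N

On-axis field of dipole 1 at distance r: E = 2kp₁/r³. Force on dipole 2 is F = p₂·dE/dr (gradient along axis).
dE/dr = −6kp₁/r⁴, so |F| = 6kp₁p₂/r⁴ (attractive for aligned moments).
F = 6(8.99×10⁹)(1.11×10⁻⁹)(3.74×10⁻¹⁰)/(0.272)⁴ = 4.091×10⁻⁶ N.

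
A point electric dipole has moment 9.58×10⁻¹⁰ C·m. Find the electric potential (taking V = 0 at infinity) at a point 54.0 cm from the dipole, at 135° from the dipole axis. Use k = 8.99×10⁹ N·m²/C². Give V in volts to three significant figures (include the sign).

V ≈ -20.9 V

The dipole potential is V = kp cosθ / r².
V = (8.99×10⁹)(9.58×10⁻¹⁰)·cos135° / (0.540)² = -20.88 V.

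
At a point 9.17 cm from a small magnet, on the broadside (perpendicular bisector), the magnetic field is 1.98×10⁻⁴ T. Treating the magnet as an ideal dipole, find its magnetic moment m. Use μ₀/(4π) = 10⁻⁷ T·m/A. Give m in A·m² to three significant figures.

In the equatorial plane B = (μ₀/4π)·m/r³, so m = Br³·4π/(μ₀).
m = (1.98×10⁻⁴)·(0.0917)³ / (10⁻⁷) = 1.527 A·m².

m ≈ 1.53 A·m²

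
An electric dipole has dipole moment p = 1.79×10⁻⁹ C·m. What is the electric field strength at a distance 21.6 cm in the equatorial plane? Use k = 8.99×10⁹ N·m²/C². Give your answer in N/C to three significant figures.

On the perpendicular bisector E = kp/r³ (half the axial value at the same distance).
E = (8.99×10⁹)(1.79×10⁻⁹) / (0.216)³ = 1597 N/C.

E ≈ 1600 N/C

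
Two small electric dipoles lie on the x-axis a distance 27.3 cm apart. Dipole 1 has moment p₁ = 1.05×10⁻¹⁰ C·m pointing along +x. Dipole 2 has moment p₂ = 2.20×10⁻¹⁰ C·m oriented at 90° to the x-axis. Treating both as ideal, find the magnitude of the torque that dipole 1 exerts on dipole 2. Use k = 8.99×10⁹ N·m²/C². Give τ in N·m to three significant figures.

The second dipole sits on the axis of the first, so the field there is axial: E₁ = 2kp₁/r³ along +x.
E₁ = 2(8.99×10⁹)(1.05×10⁻¹⁰)/(0.273)³ = 92.79 N/C.
Torque on the second dipole: τ = p₂ E₁ sinθ.
τ = (2.20×10⁻¹⁰)(92.79)·sin90° = 2.041×10⁻⁸ N·m.

τ ≈ 2.04×10⁻⁸ N·m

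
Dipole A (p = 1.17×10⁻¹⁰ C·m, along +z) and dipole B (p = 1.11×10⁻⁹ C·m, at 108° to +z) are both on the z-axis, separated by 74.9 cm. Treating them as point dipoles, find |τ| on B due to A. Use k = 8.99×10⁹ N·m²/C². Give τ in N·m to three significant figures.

The second dipole sits on the axis of the first, so the field there is axial: E₁ = 2kp₁/r³ along +z.
E₁ = 2(8.99×10⁹)(1.17×10⁻¹⁰)/(0.749)³ = 5.006 N/C.
Torque on the second dipole: τ = p₂ E₁ sinθ.
τ = (1.11×10⁻⁹)(5.006)·sin108° = 5.285×10⁻⁹ N·m.

τ ≈ 5.29×10⁻⁹ N·m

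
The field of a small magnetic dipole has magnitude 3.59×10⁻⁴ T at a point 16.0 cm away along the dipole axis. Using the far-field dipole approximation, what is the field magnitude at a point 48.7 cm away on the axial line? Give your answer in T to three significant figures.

Dipole fields scale as 1/r³ in the far field; the geometry is the same at both points.
B₂ = B₁ · (r₁/r₂)³ = 3.59×10⁻⁴ · (16.0/48.7)³.
(r₁/r₂)³ = (0.3285)³ = 0.03546.
B₂ ≈ 1.273×10⁻⁵ T.

B ≈ 1.27×10⁻⁵ T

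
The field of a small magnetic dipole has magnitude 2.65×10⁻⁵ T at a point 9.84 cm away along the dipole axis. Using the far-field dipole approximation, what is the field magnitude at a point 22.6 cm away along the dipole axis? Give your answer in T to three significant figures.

Dipole fields scale as 1/r³ in the far field; the geometry is the same at both points.
B₂ = B₁ · (r₁/r₂)³ = 2.65×10⁻⁵ · (9.84/22.6)³.
(r₁/r₂)³ = (0.4354)³ = 0.08254.
B₂ ≈ 2.187×10⁻⁶ T.

B ≈ 2.19×10⁻⁶ T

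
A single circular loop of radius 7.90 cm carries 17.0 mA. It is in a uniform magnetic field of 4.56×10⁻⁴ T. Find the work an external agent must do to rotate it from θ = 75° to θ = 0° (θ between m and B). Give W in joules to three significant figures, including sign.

Magnetic moment m = IA = Iπa² = (0.0170)·π·(0.0790)² = 3.333×10⁻⁴ A·m².
W_ext = ΔU = −mB cosθ₂ + mB cosθ₁ = mB(cosθ₁ − cosθ₂).
W = (3.333×10⁻⁴)(4.56×10⁻⁴)·(cos75° − cos0°) = (1.520×10⁻⁷)·(-0.7412) = -1.126×10⁻⁷ J.

W ≈ -1.13×10⁻⁷ J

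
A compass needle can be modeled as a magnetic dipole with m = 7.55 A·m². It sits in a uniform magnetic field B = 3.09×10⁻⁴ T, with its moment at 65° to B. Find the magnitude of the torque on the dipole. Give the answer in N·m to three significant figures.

τ ≈ 0.00211 N·m

Torque on a magnetic dipole: τ = mB sinθ.
τ = (7.55)(3.09×10⁻⁴)·sin65° = 0.002114 N·m.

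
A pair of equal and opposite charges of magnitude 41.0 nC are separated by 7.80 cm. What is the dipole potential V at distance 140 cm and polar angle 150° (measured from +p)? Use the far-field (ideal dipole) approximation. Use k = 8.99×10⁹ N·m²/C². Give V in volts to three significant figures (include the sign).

V ≈ -12.7 V

Dipole moment p = qd = (4.10×10⁻⁸ C)(0.0780 m) = 3.198×10⁻⁹ C·m.
The dipole potential is V = kp cosθ / r².
V = (8.99×10⁹)(3.198×10⁻⁹)·cos150° / (1.40)² = -12.70 V.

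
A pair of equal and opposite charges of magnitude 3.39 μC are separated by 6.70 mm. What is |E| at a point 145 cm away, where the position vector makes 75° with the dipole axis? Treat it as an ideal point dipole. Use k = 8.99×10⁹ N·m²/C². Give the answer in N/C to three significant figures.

E ≈ 73.4 N/C

Dipole moment p = qd = (3.39×10⁻⁶ C)(0.00670 m) = 2.271×10⁻⁸ C·m.
At angle θ the dipole field magnitude is E = (kp/r³)·√(1 + 3cos²θ).
kp/r³ = (8.99×10⁹)(2.271×10⁻⁸) / (1.45)³ = 66.97 N/C.
√(1 + 3cos²75°) = √(1 + 3·0.0670) = √1.2010 ≈ 1.0959.
E ≈ 66.97 × 1.096 = 73.39 N/C.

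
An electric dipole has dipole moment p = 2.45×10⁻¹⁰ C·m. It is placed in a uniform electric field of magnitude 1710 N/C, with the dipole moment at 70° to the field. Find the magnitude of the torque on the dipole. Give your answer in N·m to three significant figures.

Torque on an electric dipole: τ = pE sinθ.
τ = (2.45×10⁻¹⁰)(1710)·sin70° = 3.937×10⁻⁷ N·m.

τ ≈ 3.94×10⁻⁷ N·m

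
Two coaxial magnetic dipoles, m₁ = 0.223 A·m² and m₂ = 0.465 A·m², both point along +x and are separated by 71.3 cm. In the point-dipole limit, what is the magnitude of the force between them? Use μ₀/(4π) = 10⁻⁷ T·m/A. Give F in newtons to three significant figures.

On-axis B of dipole 1: B = (μ₀/4π)·2m₁/r³. Force on dipole 2: F = m₂·dB/dr.
dB/dr = −(μ₀/4π)·6m₁/r⁴, so |F| = (μ₀/4π)·6m₁m₂/r⁴.
F = 6(10⁻⁷)(0.223)(0.465)/(0.713)⁴ = 2.407×10⁻⁷ N.

F ≈ 2.41×10⁻⁷ N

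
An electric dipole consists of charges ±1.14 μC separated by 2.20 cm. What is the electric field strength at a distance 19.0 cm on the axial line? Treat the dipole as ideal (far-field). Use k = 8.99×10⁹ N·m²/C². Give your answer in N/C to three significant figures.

E ≈ 6.57×10⁴ N/C

Dipole moment p = qd = (1.14×10⁻⁶ C)(0.0220 m) = 2.508×10⁻⁸ C·m.
On the dipole axis E = 2kp/r³.
E = 2·(8.99×10⁹)(2.508×10⁻⁸) / (0.190)³ = 6.574×10⁴ N/C.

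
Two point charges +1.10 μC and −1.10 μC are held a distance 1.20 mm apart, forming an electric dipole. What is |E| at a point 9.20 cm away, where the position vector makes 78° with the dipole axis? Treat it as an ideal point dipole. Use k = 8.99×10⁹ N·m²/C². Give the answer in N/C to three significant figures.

Dipole moment p = qd = (1.10×10⁻⁶ C)(0.00120 m) = 1.32×10⁻⁹ C·m.
At angle θ the dipole field magnitude is E = (kp/r³)·√(1 + 3cos²θ).
kp/r³ = (8.99×10⁹)(1.32×10⁻⁹) / (0.0920)³ = 1.524×10⁴ N/C.
√(1 + 3cos²78°) = √(1 + 3·0.0432) = √1.1297 ≈ 1.0629.
E ≈ 1.524×10⁴ × 1.063 = 1.620×10⁴ N/C.

E ≈ 1.62×10⁴ N/C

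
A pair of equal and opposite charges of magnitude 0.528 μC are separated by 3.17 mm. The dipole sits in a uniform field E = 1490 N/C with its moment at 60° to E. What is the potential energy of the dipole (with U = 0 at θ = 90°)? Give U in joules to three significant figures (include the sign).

U ≈ -1.25×10⁻⁶ J

Dipole moment p = qd = (5.28×10⁻⁷ C)(0.00317 m) = 1.674×10⁻⁹ C·m.
U = −p·E = −pE cosθ.
U = −(1.674×10⁻⁹)(1490)·cos60° = -1.247×10⁻⁶ J.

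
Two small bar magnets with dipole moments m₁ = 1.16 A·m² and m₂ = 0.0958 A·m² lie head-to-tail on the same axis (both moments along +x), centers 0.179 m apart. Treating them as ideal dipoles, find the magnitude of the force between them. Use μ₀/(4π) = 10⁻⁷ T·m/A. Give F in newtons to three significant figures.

F ≈ 6.49×10⁻⁵ N

On-axis B of dipole 1: B = (μ₀/4π)·2m₁/r³. Force on dipole 2: F = m₂·dB/dr.
dB/dr = −(μ₀/4π)·6m₁/r⁴, so |F| = (μ₀/4π)·6m₁m₂/r⁴.
F = 6(10⁻⁷)(1.16)(0.0958)/(0.179)⁴ = 6.495×10⁻⁵ N.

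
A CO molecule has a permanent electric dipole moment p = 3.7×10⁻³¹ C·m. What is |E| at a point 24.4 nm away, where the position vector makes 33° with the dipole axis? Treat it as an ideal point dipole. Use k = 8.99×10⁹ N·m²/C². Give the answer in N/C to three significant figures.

At angle θ the dipole field magnitude is E = (kp/r³)·√(1 + 3cos²θ).
kp/r³ = (8.99×10⁹)(3.70×10⁻³¹) / (2.44×10⁻⁸)³ = 229.0 N/C.
√(1 + 3cos²33°) = √(1 + 3·0.7034) = √3.1101 ≈ 1.7635.
E ≈ 229.0 × 1.764 = 403.8 N/C.

E ≈ 404 N/C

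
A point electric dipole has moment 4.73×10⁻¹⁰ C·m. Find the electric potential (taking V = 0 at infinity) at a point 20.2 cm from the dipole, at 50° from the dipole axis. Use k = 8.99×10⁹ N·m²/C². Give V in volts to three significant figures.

V ≈ 67.0 V

The dipole potential is V = kp cosθ / r².
V = (8.99×10⁹)(4.73×10⁻¹⁰)·cos50° / (0.202)² = 66.99 V.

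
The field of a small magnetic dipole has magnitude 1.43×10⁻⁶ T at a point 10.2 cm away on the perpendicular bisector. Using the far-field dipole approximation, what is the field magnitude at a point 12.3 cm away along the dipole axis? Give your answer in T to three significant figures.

B ≈ 1.63×10⁻⁶ T

Dipole fields scale as 1/r³ in the far field.
The axial field is twice the equatorial field at the same r, so the geometry factor is 2/1.
B₂ = B₁ · (2/1) · (r₁/r₂)³ = 1.43×10⁻⁶ · 2 · (10.2/12.3)³.
(r₁/r₂)³ = (0.8293)³ = 0.5703.
B₂ ≈ 1.631×10⁻⁶ T.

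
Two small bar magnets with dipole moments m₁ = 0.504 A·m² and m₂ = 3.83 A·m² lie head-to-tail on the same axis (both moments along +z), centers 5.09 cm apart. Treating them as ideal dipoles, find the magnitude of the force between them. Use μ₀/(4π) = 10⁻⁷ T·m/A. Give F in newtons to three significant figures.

On-axis B of dipole 1: B = (μ₀/4π)·2m₁/r³. Force on dipole 2: F = m₂·dB/dr.
dB/dr = −(μ₀/4π)·6m₁/r⁴, so |F| = (μ₀/4π)·6m₁m₂/r⁴.
F = 6(10⁻⁷)(0.504)(3.83)/(0.0509)⁴ = 0.1725 N.

F ≈ 0.173 N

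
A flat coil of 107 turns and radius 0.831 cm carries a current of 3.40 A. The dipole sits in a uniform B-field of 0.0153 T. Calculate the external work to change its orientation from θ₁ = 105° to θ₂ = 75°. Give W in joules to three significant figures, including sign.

m = NIA = NIπa² = 107·(3.40)·π·(0.00831)² = 0.07893 A·m².
W_ext = ΔU = −mB cosθ₂ + mB cosθ₁ = mB(cosθ₁ − cosθ₂).
W = (0.07893)(0.0153)·(cos105° − cos75°) = (0.001208)·(-0.5176) = -6.251×10⁻⁴ J.

W ≈ -6.25×10⁻⁴ J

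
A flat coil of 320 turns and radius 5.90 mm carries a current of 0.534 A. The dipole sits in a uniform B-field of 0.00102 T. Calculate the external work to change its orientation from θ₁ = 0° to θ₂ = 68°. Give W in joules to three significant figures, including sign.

m = NIA = NIπa² = 320·(0.534)·π·(0.00590)² = 0.01869 A·m².
W_ext = ΔU = −mB cosθ₂ + mB cosθ₁ = mB(cosθ₁ − cosθ₂).
W = (0.01869)(0.00102)·(cos0° − cos68°) = (1.906×10⁻⁵)·(+0.6254) = 1.192×10⁻⁵ J.

W ≈ 1.19×10⁻⁵ J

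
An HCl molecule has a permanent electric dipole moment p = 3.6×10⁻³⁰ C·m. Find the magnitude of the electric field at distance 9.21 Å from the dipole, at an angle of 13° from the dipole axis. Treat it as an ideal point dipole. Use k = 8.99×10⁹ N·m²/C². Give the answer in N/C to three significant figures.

E ≈ 8.13×10⁷ N/C

At angle θ the dipole field magnitude is E = (kp/r³)·√(1 + 3cos²θ).
kp/r³ = (8.99×10⁹)(3.60×10⁻³⁰) / (9.21×10⁻¹⁰)³ = 4.143×10⁷ N/C.
√(1 + 3cos²13°) = √(1 + 3·0.9494) = √3.8482 ≈ 1.9617.
E ≈ 4.143×10⁷ × 1.962 = 8.127×10⁷ N/C.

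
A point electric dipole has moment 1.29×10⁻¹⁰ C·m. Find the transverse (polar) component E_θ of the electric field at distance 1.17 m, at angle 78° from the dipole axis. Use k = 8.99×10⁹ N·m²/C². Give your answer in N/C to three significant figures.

E_θ ≈ 0.708 N/C

For a dipole, E_θ = (kp sinθ)/r³.
kp/r³ = (8.99×10⁹)(1.29×10⁻¹⁰)/(1.17)³ = 0.7241 N/C.
E_θ = 0.7241·sin78° = 0.7083 N/C.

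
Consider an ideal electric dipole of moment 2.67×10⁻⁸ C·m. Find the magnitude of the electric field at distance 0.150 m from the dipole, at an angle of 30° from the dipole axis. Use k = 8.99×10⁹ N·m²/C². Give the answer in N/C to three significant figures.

E ≈ 1.28×10⁵ N/C

At angle θ the dipole field magnitude is E = (kp/r³)·√(1 + 3cos²θ).
kp/r³ = (8.99×10⁹)(2.67×10⁻⁸) / (0.150)³ = 7.112×10⁴ N/C.
√(1 + 3cos²30°) = √(1 + 3·0.7500) = √3.2500 ≈ 1.8028.
E ≈ 7.112×10⁴ × 1.803 = 1.282×10⁵ N/C.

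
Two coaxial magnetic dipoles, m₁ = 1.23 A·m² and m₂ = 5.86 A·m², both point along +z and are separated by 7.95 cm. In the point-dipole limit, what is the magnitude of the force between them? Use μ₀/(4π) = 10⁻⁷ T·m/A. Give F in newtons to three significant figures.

On-axis B of dipole 1: B = (μ₀/4π)·2m₁/r³. Force on dipole 2: F = m₂·dB/dr.
dB/dr = −(μ₀/4π)·6m₁/r⁴, so |F| = (μ₀/4π)·6m₁m₂/r⁴.
F = 6(10⁻⁷)(1.23)(5.86)/(0.0795)⁴ = 0.1083 N.

F ≈ 0.108 N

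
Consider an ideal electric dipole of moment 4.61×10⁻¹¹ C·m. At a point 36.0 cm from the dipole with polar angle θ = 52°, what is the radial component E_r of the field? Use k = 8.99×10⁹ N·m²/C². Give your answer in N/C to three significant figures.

E_r ≈ 10.9 N/C

For a dipole, E_r = (2kp cosθ)/r³.
kp/r³ = (8.99×10⁹)(4.61×10⁻¹¹)/(0.360)³ = 8.883 N/C.
E_r = 2·8.883·cos52° = 10.94 N/C.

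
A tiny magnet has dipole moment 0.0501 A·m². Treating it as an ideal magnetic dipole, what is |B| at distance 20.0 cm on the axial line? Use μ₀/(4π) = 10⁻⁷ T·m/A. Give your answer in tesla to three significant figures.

On axis B = (μ₀/4π)·2m/r³.
B = 2·(10⁻⁷)·(0.0501) / (0.200)³ = 1.252×10⁻⁶ T.

B ≈ 1.25×10⁻⁶ T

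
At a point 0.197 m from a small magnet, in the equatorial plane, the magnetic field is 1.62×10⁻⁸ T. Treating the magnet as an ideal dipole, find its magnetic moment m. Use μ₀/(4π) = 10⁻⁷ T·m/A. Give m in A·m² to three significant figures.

m ≈ 0.00124 A·m²

In the equatorial plane B = (μ₀/4π)·m/r³, so m = Br³·4π/(μ₀).
m = (1.62×10⁻⁸)·(0.197)³ / (10⁻⁷) = 0.001239 A·m².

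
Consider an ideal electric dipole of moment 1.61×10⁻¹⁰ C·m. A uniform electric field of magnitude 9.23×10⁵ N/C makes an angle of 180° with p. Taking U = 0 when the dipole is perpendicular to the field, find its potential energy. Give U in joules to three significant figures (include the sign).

U = −p·E = −pE cosθ.
U = −(1.61×10⁻¹⁰)(9.23×10⁵)·cos180° = 1.486×10⁻⁴ J.

U ≈ 1.49×10⁻⁴ J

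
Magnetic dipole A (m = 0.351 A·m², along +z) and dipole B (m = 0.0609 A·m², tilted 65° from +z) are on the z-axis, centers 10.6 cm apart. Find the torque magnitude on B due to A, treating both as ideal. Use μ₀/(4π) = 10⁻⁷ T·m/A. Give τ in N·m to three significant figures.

Dipole B is on the axis of dipole A, so B₁ there is axial: B₁ = (μ₀/4π)·2m₁/r³ along +z.
B₁ = 2(10⁻⁷)(0.351)/(0.106)³ = 5.894×10⁻⁵ T.
τ = m₂ B₁ sinθ.
τ = (0.0609)(5.894×10⁻⁵)·sin65° = 3.253×10⁻⁶ N·m.

τ ≈ 3.25×10⁻⁶ N·m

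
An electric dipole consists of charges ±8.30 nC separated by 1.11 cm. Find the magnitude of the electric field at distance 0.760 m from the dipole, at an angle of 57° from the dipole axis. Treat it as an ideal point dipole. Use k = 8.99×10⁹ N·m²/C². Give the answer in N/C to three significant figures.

E ≈ 2.59 N/C

Dipole moment p = qd = (8.30×10⁻⁹ C)(0.0111 m) = 9.213×10⁻¹¹ C·m.
At angle θ the dipole field magnitude is E = (kp/r³)·√(1 + 3cos²θ).
kp/r³ = (8.99×10⁹)(9.213×10⁻¹¹) / (0.760)³ = 1.887 N/C.
√(1 + 3cos²57°) = √(1 + 3·0.2966) = √1.8899 ≈ 1.3747.
E ≈ 1.887 × 1.375 = 2.594 N/C.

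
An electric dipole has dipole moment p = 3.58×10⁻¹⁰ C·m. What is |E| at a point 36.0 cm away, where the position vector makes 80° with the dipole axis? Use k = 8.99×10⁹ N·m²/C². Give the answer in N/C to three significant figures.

At angle θ the dipole field magnitude is E = (kp/r³)·√(1 + 3cos²θ).
kp/r³ = (8.99×10⁹)(3.58×10⁻¹⁰) / (0.360)³ = 68.98 N/C.
√(1 + 3cos²80°) = √(1 + 3·0.0302) = √1.0905 ≈ 1.0443.
E ≈ 68.98 × 1.044 = 72.03 N/C.

E ≈ 72.0 N/C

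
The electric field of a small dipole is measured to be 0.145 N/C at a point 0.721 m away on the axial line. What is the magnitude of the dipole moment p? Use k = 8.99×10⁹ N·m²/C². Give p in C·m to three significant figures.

p ≈ 3.02×10⁻¹² C·m

On axis E = 2kp/r³, so p = Er³/(2k).
p = (0.145)·(0.721)³ / (2·8.99×10⁹) = 3.023×10⁻¹² C·m.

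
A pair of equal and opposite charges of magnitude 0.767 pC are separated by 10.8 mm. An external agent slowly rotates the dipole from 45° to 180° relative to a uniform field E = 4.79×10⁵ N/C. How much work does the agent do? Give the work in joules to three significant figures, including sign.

W ≈ 6.77×10⁻⁹ J

Dipole moment p = qd = (7.67×10⁻¹³ C)(0.0108 m) = 8.284×10⁻¹⁵ C·m.
W_ext = ΔU = U(θ₂) − U(θ₁) = −pE cosθ₂ − (−pE cosθ₁) = pE(cosθ₁ − cosθ₂).
W = (8.284×10⁻¹⁵)(4.79×10⁵)·(cos45° − cos180°) = (3.968×10⁻⁹)·(+1.7071) = 6.774×10⁻⁹ J.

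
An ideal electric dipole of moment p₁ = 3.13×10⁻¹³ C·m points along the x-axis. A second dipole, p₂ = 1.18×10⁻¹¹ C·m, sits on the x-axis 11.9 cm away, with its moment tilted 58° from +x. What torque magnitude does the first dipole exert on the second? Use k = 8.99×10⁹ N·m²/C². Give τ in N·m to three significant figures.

The second dipole sits on the axis of the first, so the field there is axial: E₁ = 2kp₁/r³ along +x.
E₁ = 2(8.99×10⁹)(3.13×10⁻¹³)/(0.119)³ = 3.340 N/C.
Torque on the second dipole: τ = p₂ E₁ sinθ.
τ = (1.18×10⁻¹¹)(3.340)·sin58° = 3.342×10⁻¹¹ N·m.

τ ≈ 3.34×10⁻¹¹ N·m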